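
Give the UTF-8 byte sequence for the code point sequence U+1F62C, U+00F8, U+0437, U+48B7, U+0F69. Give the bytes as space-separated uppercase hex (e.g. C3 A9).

U+1F62C: 4-byte form → F0 9F 98 AC.
U+00F8: 2-byte form → C3 B8.
U+0437: 2-byte form → D0 B7.
U+48B7: 3-byte form → E4 A2 B7.
U+0F69: 3-byte form → E0 BD A9.
Concatenated (14 bytes): F0 9F 98 AC C3 B8 D0 B7 E4 A2 B7 E0 BD A9.

F0 9F 98 AC C3 B8 D0 B7 E4 A2 B7 E0 BD A9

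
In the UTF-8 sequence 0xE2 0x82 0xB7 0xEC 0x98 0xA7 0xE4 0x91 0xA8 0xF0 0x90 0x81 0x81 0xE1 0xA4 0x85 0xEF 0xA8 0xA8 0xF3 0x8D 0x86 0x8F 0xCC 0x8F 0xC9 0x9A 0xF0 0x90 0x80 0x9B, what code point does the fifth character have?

Offset 0: leading byte 0xE2 = 11100010 → 3-byte char #1 = E2 82 B7.
Offset 3: leading byte 0xEC = 11101100 → 3-byte char #2 = EC 98 A7.
Offset 6: leading byte 0xE4 = 11100100 → 3-byte char #3 = E4 91 A8.
Offset 9: leading byte 0xF0 = 11110000 → 4-byte char #4 = F0 90 81 81.
Offset 13: leading byte 0xE1 = 11100001 → 3-byte char #5 = E1 A4 85.
Leading byte 0xE1 = 11100001 matches 1110xxxx → 3-byte sequence.
Byte 1: 0xE1 = 11100001, payload 0001 (4 bits).
Byte 2: 0xA4 = 10100100 (10xxxxxx ✓), payload 100100.
Byte 3: 0x85 = 10000101 (10xxxxxx ✓), payload 000101.
Concatenate: 0001100100000101 = 0x1905 (16 bits → U+1905).

U+1905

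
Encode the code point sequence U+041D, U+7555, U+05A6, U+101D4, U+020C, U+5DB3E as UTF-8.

D0 9D E7 95 95 D6 A6 F0 90 87 94 C8 8C F1 9D AC BE

U+041D: 2-byte form → D0 9D.
U+7555: 3-byte form → E7 95 95.
U+05A6: 2-byte form → D6 A6.
U+101D4: 4-byte form → F0 90 87 94.
U+020C: 2-byte form → C8 8C.
U+5DB3E: 4-byte form → F1 9D AC BE.
Concatenated (17 bytes): D0 9D E7 95 95 D6 A6 F0 90 87 94 C8 8C F1 9D AC BE.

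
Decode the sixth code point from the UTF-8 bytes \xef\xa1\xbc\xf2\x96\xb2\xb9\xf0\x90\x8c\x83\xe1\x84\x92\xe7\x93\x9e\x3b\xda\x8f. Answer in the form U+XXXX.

Offset 0: leading byte 0xEF = 11101111 → 3-byte char #1 = EF A1 BC.
Offset 3: leading byte 0xF2 = 11110010 → 4-byte char #2 = F2 96 B2 B9.
Offset 7: leading byte 0xF0 = 11110000 → 4-byte char #3 = F0 90 8C 83.
Offset 11: leading byte 0xE1 = 11100001 → 3-byte char #4 = E1 84 92.
Offset 14: leading byte 0xE7 = 11100111 → 3-byte char #5 = E7 93 9E.
Offset 17: leading byte 0x3B = 00111011 → 1-byte char #6 = 3B.
Leading byte 0x3B = 00111011 matches 0xxxxxxx → 1-byte sequence.
Byte 1: 0x3B = 00111011, payload 0111011 (7 bits).
Concatenate: 0111011 = 0x3B (7 bits → U+003B).

U+003B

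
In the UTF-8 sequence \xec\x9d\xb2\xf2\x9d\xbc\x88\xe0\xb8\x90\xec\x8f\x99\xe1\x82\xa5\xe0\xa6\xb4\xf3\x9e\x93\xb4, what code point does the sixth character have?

U+09B4

Offset 0: leading byte 0xEC = 11101100 → 3-byte char #1 = EC 9D B2.
Offset 3: leading byte 0xF2 = 11110010 → 4-byte char #2 = F2 9D BC 88.
Offset 7: leading byte 0xE0 = 11100000 → 3-byte char #3 = E0 B8 90.
Offset 10: leading byte 0xEC = 11101100 → 3-byte char #4 = EC 8F 99.
Offset 13: leading byte 0xE1 = 11100001 → 3-byte char #5 = E1 82 A5.
Offset 16: leading byte 0xE0 = 11100000 → 3-byte char #6 = E0 A6 B4.
Leading byte 0xE0 = 11100000 matches 1110xxxx → 3-byte sequence.
Byte 1: 0xE0 = 11100000, payload 0000 (4 bits).
Byte 2: 0xA6 = 10100110 (10xxxxxx ✓), payload 100110.
Byte 3: 0xB4 = 10110100 (10xxxxxx ✓), payload 110100.
Concatenate: 0000100110110100 = 0x9B4 (16 bits → U+09B4).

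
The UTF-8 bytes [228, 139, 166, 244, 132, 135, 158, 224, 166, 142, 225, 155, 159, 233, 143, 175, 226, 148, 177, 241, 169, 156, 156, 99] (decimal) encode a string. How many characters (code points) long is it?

Byte at offset 0: 0xE4 = 11100100 → 3-byte char (#1). Advance 3.
Byte at offset 3: 0xF4 = 11110100 → 4-byte char (#2). Advance 4.
Byte at offset 7: 0xE0 = 11100000 → 3-byte char (#3). Advance 3.
Byte at offset 10: 0xE1 = 11100001 → 3-byte char (#4). Advance 3.
Byte at offset 13: 0xE9 = 11101001 → 3-byte char (#5). Advance 3.
Byte at offset 16: 0xE2 = 11100010 → 3-byte char (#6). Advance 3.
Byte at offset 19: 0xF1 = 11110001 → 4-byte char (#7). Advance 4.
Byte at offset 23: 0x63 = 01100011 → 1-byte char (#8). Advance 1.
Reached end at offset 24 after 8 code points.

8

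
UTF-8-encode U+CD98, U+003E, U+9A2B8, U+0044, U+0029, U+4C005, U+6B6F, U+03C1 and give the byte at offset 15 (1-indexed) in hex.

0xE6

1-indexed offset 15 is 0-indexed offset 14.
U+CD98 → 3-byte form EC B6 98 at offsets 0–2.
U+003E → 1-byte form 3E at offsets 3–3.
U+9A2B8 → 4-byte form F2 9A 8A B8 at offsets 4–7.
U+0044 → 1-byte form 44 at offsets 8–8.
U+0029 → 1-byte form 29 at offsets 9–9.
U+4C005 → 4-byte form F1 8C 80 85 at offsets 10–13.
U+6B6F → 3-byte form E6 AD AF at offsets 14–16.
Offset 14 falls in char 7's range; it's byte 1 of E6 AD AF = 0xE6.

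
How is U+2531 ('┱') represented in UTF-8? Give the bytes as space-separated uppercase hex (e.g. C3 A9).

U+2531 = 0x2531 = 9521 decimal. In range U+0800–U+FFFF → 3-byte form: 1110xxxx 10xxxxxx 10xxxxxx.
Binary (16 bits): 0010010100110001.
Split 4+6+6: 0010 | 010100 | 110001.
Byte 1: 11100010 = 0xE2.
Byte 2: 10010100 = 0x94.
Byte 3: 10110001 = 0xB1.

E2 94 B1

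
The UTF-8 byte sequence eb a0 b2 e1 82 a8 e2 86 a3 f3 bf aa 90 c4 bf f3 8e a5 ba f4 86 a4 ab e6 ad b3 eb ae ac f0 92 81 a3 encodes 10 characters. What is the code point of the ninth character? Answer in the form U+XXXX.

Offset 0: leading byte 0xEB = 11101011 → 3-byte char #1 = EB A0 B2.
Offset 3: leading byte 0xE1 = 11100001 → 3-byte char #2 = E1 82 A8.
Offset 6: leading byte 0xE2 = 11100010 → 3-byte char #3 = E2 86 A3.
Offset 9: leading byte 0xF3 = 11110011 → 4-byte char #4 = F3 BF AA 90.
Offset 13: leading byte 0xC4 = 11000100 → 2-byte char #5 = C4 BF.
Offset 15: leading byte 0xF3 = 11110011 → 4-byte char #6 = F3 8E A5 BA.
Offset 19: leading byte 0xF4 = 11110100 → 4-byte char #7 = F4 86 A4 AB.
Offset 23: leading byte 0xE6 = 11100110 → 3-byte char #8 = E6 AD B3.
Offset 26: leading byte 0xEB = 11101011 → 3-byte char #9 = EB AE AC.
Leading byte 0xEB = 11101011 matches 1110xxxx → 3-byte sequence.
Byte 1: 0xEB = 11101011, payload 1011 (4 bits).
Byte 2: 0xAE = 10101110 (10xxxxxx ✓), payload 101110.
Byte 3: 0xAC = 10101100 (10xxxxxx ✓), payload 101100.
Concatenate: 1011101110101100 = 0xBBAC (16 bits → U+BBAC).

U+BBAC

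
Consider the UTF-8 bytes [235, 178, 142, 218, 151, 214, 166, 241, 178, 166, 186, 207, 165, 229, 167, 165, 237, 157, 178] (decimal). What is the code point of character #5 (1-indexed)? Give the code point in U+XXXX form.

U+03E5

Offset 0: leading byte 0xEB = 11101011 → 3-byte char #1 = EB B2 8E.
Offset 3: leading byte 0xDA = 11011010 → 2-byte char #2 = DA 97.
Offset 5: leading byte 0xD6 = 11010110 → 2-byte char #3 = D6 A6.
Offset 7: leading byte 0xF1 = 11110001 → 4-byte char #4 = F1 B2 A6 BA.
Offset 11: leading byte 0xCF = 11001111 → 2-byte char #5 = CF A5.
Leading byte 0xCF = 11001111 matches 110xxxxx → 2-byte sequence.
Byte 1: 0xCF = 11001111, payload 01111 (5 bits).
Byte 2: 0xA5 = 10100101 (10xxxxxx ✓), payload 100101.
Concatenate: 01111100101 = 0x3E5 (11 bits → U+03E5).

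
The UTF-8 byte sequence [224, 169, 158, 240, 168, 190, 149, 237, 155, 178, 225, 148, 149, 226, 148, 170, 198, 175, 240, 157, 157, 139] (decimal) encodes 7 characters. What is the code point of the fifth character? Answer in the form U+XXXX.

U+252A

Offset 0: leading byte 0xE0 = 11100000 → 3-byte char #1 = E0 A9 9E.
Offset 3: leading byte 0xF0 = 11110000 → 4-byte char #2 = F0 A8 BE 95.
Offset 7: leading byte 0xED = 11101101 → 3-byte char #3 = ED 9B B2.
Offset 10: leading byte 0xE1 = 11100001 → 3-byte char #4 = E1 94 95.
Offset 13: leading byte 0xE2 = 11100010 → 3-byte char #5 = E2 94 AA.
Leading byte 0xE2 = 11100010 matches 1110xxxx → 3-byte sequence.
Byte 1: 0xE2 = 11100010, payload 0010 (4 bits).
Byte 2: 0x94 = 10010100 (10xxxxxx ✓), payload 010100.
Byte 3: 0xAA = 10101010 (10xxxxxx ✓), payload 101010.
Concatenate: 0010010100101010 = 0x252A (16 bits → U+252A).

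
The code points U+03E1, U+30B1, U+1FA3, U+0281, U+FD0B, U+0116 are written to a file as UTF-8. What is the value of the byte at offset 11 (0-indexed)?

0xB4

U+03E1 → 2-byte form CF A1 at offsets 0–1.
U+30B1 → 3-byte form E3 82 B1 at offsets 2–4.
U+1FA3 → 3-byte form E1 BE A3 at offsets 5–7.
U+0281 → 2-byte form CA 81 at offsets 8–9.
U+FD0B → 3-byte form EF B4 8B at offsets 10–12.
Offset 11 falls in char 5's range; it's byte 2 of EF B4 8B = 0xB4.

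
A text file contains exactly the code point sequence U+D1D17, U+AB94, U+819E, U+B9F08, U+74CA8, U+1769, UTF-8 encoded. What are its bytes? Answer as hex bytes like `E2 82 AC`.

U+D1D17: 4-byte form → F3 91 B4 97.
U+AB94: 3-byte form → EA AE 94.
U+819E: 3-byte form → E8 86 9E.
U+B9F08: 4-byte form → F2 B9 BC 88.
U+74CA8: 4-byte form → F1 B4 B2 A8.
U+1769: 3-byte form → E1 9D A9.
Concatenated (21 bytes): F3 91 B4 97 EA AE 94 E8 86 9E F2 B9 BC 88 F1 B4 B2 A8 E1 9D A9.

F3 91 B4 97 EA AE 94 E8 86 9E F2 B9 BC 88 F1 B4 B2 A8 E1 9D A9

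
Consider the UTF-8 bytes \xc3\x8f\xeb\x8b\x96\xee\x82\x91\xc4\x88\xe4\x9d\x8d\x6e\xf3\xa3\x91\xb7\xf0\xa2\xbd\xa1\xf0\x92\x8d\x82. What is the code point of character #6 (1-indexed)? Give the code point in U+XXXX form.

U+006E

Offset 0: leading byte 0xC3 = 11000011 → 2-byte char #1 = C3 8F.
Offset 2: leading byte 0xEB = 11101011 → 3-byte char #2 = EB 8B 96.
Offset 5: leading byte 0xEE = 11101110 → 3-byte char #3 = EE 82 91.
Offset 8: leading byte 0xC4 = 11000100 → 2-byte char #4 = C4 88.
Offset 10: leading byte 0xE4 = 11100100 → 3-byte char #5 = E4 9D 8D.
Offset 13: leading byte 0x6E = 01101110 → 1-byte char #6 = 6E.
Leading byte 0x6E = 01101110 matches 0xxxxxxx → 1-byte sequence.
Byte 1: 0x6E = 01101110, payload 1101110 (7 bits).
Concatenate: 1101110 = 0x6E (7 bits → U+006E).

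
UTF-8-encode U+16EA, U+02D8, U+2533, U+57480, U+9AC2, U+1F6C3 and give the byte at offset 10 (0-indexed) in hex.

0x92

U+16EA → 3-byte form E1 9B AA at offsets 0–2.
U+02D8 → 2-byte form CB 98 at offsets 3–4.
U+2533 → 3-byte form E2 94 B3 at offsets 5–7.
U+57480 → 4-byte form F1 97 92 80 at offsets 8–11.
Offset 10 falls in char 4's range; it's byte 3 of F1 97 92 80 = 0x92.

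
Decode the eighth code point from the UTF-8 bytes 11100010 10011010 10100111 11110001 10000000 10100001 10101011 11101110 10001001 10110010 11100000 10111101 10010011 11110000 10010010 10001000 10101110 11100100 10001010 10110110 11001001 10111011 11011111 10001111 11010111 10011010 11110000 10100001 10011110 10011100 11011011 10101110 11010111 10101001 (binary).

U+07CF

Offset 0: leading byte 0xE2 = 11100010 → 3-byte char #1 = E2 9A A7.
Offset 3: leading byte 0xF1 = 11110001 → 4-byte char #2 = F1 80 A1 AB.
Offset 7: leading byte 0xEE = 11101110 → 3-byte char #3 = EE 89 B2.
Offset 10: leading byte 0xE0 = 11100000 → 3-byte char #4 = E0 BD 93.
Offset 13: leading byte 0xF0 = 11110000 → 4-byte char #5 = F0 92 88 AE.
Offset 17: leading byte 0xE4 = 11100100 → 3-byte char #6 = E4 8A B6.
Offset 20: leading byte 0xC9 = 11001001 → 2-byte char #7 = C9 BB.
Offset 22: leading byte 0xDF = 11011111 → 2-byte char #8 = DF 8F.
Leading byte 0xDF = 11011111 matches 110xxxxx → 2-byte sequence.
Byte 1: 0xDF = 11011111, payload 11111 (5 bits).
Byte 2: 0x8F = 10001111 (10xxxxxx ✓), payload 001111.
Concatenate: 11111001111 = 0x7CF (11 bits → U+07CF).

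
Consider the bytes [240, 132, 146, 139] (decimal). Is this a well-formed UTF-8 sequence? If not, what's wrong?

Leading byte 0xF0 = 11110000 → 4-byte form.
Continuation bytes all match 10xxxxxx. Payload decodes to 0x448B.
But 0x448B < 0x10000, the minimum for a 4-byte sequence — this is an overlong encoding.

invalid (overlong encoding)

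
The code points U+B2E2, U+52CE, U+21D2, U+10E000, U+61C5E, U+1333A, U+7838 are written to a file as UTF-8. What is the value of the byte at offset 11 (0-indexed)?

U+B2E2 → 3-byte form EB 8B A2 at offsets 0–2.
U+52CE → 3-byte form E5 8B 8E at offsets 3–5.
U+21D2 → 3-byte form E2 87 92 at offsets 6–8.
U+10E000 → 4-byte form F4 8E 80 80 at offsets 9–12.
Offset 11 falls in char 4's range; it's byte 3 of F4 8E 80 80 = 0x80.

0x80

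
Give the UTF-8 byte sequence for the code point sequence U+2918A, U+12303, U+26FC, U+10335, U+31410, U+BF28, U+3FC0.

U+2918A: 4-byte form → F0 A9 86 8A.
U+12303: 4-byte form → F0 92 8C 83.
U+26FC: 3-byte form → E2 9B BC.
U+10335: 4-byte form → F0 90 8C B5.
U+31410: 4-byte form → F0 B1 90 90.
U+BF28: 3-byte form → EB BC A8.
U+3FC0: 3-byte form → E3 BF 80.
Concatenated (25 bytes): F0 A9 86 8A F0 92 8C 83 E2 9B BC F0 90 8C B5 F0 B1 90 90 EB BC A8 E3 BF 80.

F0 A9 86 8A F0 92 8C 83 E2 9B BC F0 90 8C B5 F0 B1 90 90 EB BC A8 E3 BF 80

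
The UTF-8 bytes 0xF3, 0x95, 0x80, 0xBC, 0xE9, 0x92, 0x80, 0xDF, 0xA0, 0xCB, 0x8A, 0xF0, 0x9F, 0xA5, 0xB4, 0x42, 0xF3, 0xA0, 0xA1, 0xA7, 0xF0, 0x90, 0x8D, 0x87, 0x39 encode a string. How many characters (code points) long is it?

9

Byte at offset 0: 0xF3 = 11110011 → 4-byte char (#1). Advance 4.
Byte at offset 4: 0xE9 = 11101001 → 3-byte char (#2). Advance 3.
Byte at offset 7: 0xDF = 11011111 → 2-byte char (#3). Advance 2.
Byte at offset 9: 0xCB = 11001011 → 2-byte char (#4). Advance 2.
Byte at offset 11: 0xF0 = 11110000 → 4-byte char (#5). Advance 4.
Byte at offset 15: 0x42 = 01000010 → 1-byte char (#6). Advance 1.
Byte at offset 16: 0xF3 = 11110011 → 4-byte char (#7). Advance 4.
Byte at offset 20: 0xF0 = 11110000 → 4-byte char (#8). Advance 4.
Byte at offset 24: 0x39 = 00111001 → 1-byte char (#9). Advance 1.
Reached end at offset 25 after 9 code points.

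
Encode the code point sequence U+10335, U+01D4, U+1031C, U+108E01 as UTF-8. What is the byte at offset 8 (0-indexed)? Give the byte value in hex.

U+10335 → 4-byte form F0 90 8C B5 at offsets 0–3.
U+01D4 → 2-byte form C7 94 at offsets 4–5.
U+1031C → 4-byte form F0 90 8C 9C at offsets 6–9.
Offset 8 falls in char 3's range; it's byte 3 of F0 90 8C 9C = 0x8C.

0x8C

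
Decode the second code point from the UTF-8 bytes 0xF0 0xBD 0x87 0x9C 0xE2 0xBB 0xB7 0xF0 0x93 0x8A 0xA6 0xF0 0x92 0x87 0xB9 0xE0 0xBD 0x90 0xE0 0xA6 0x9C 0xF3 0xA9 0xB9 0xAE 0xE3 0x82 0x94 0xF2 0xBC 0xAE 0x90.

Offset 0: leading byte 0xF0 = 11110000 → 4-byte char #1 = F0 BD 87 9C.
Offset 4: leading byte 0xE2 = 11100010 → 3-byte char #2 = E2 BB B7.
Leading byte 0xE2 = 11100010 matches 1110xxxx → 3-byte sequence.
Byte 1: 0xE2 = 11100010, payload 0010 (4 bits).
Byte 2: 0xBB = 10111011 (10xxxxxx ✓), payload 111011.
Byte 3: 0xB7 = 10110111 (10xxxxxx ✓), payload 110111.
Concatenate: 0010111011110111 = 0x2EF7 (16 bits → U+2EF7).

U+2EF7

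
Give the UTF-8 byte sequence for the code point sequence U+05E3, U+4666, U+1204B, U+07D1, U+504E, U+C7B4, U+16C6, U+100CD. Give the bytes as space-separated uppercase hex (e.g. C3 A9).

U+05E3: 2-byte form → D7 A3.
U+4666: 3-byte form → E4 99 A6.
U+1204B: 4-byte form → F0 92 81 8B.
U+07D1: 2-byte form → DF 91.
U+504E: 3-byte form → E5 81 8E.
U+C7B4: 3-byte form → EC 9E B4.
U+16C6: 3-byte form → E1 9B 86.
U+100CD: 4-byte form → F0 90 83 8D.
Concatenated (24 bytes): D7 A3 E4 99 A6 F0 92 81 8B DF 91 E5 81 8E EC 9E B4 E1 9B 86 F0 90 83 8D.

D7 A3 E4 99 A6 F0 92 81 8B DF 91 E5 81 8E EC 9E B4 E1 9B 86 F0 90 83 8D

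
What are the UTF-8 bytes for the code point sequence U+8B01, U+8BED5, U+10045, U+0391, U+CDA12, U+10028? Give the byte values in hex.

E8 AC 81 F2 8B BB 95 F0 90 81 85 CE 91 F3 8D A8 92 F0 90 80 A8

U+8B01: 3-byte form → E8 AC 81.
U+8BED5: 4-byte form → F2 8B BB 95.
U+10045: 4-byte form → F0 90 81 85.
U+0391: 2-byte form → CE 91.
U+CDA12: 4-byte form → F3 8D A8 92.
U+10028: 4-byte form → F0 90 80 A8.
Concatenated (21 bytes): E8 AC 81 F2 8B BB 95 F0 90 81 85 CE 91 F3 8D A8 92 F0 90 80 A8.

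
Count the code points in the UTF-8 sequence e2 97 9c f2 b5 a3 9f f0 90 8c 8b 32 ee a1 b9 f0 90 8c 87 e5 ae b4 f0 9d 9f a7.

8

Byte at offset 0: 0xE2 = 11100010 → 3-byte char (#1). Advance 3.
Byte at offset 3: 0xF2 = 11110010 → 4-byte char (#2). Advance 4.
Byte at offset 7: 0xF0 = 11110000 → 4-byte char (#3). Advance 4.
Byte at offset 11: 0x32 = 00110010 → 1-byte char (#4). Advance 1.
Byte at offset 12: 0xEE = 11101110 → 3-byte char (#5). Advance 3.
Byte at offset 15: 0xF0 = 11110000 → 4-byte char (#6). Advance 4.
Byte at offset 19: 0xE5 = 11100101 → 3-byte char (#7). Advance 3.
Byte at offset 22: 0xF0 = 11110000 → 4-byte char (#8). Advance 4.
Reached end at offset 26 after 8 code points.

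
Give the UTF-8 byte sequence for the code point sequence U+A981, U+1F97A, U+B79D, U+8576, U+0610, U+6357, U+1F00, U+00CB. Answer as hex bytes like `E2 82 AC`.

U+A981: 3-byte form → EA A6 81.
U+1F97A: 4-byte form → F0 9F A5 BA.
U+B79D: 3-byte form → EB 9E 9D.
U+8576: 3-byte form → E8 95 B6.
U+0610: 2-byte form → D8 90.
U+6357: 3-byte form → E6 8D 97.
U+1F00: 3-byte form → E1 BC 80.
U+00CB: 2-byte form → C3 8B.
Concatenated (23 bytes): EA A6 81 F0 9F A5 BA EB 9E 9D E8 95 B6 D8 90 E6 8D 97 E1 BC 80 C3 8B.

EA A6 81 F0 9F A5 BA EB 9E 9D E8 95 B6 D8 90 E6 8D 97 E1 BC 80 C3 8B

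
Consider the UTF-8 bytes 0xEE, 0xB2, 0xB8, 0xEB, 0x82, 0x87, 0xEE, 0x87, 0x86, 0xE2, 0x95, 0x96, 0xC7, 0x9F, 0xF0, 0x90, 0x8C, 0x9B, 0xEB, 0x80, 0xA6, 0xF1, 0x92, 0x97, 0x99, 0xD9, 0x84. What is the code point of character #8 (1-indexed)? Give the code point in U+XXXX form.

Offset 0: leading byte 0xEE = 11101110 → 3-byte char #1 = EE B2 B8.
Offset 3: leading byte 0xEB = 11101011 → 3-byte char #2 = EB 82 87.
Offset 6: leading byte 0xEE = 11101110 → 3-byte char #3 = EE 87 86.
Offset 9: leading byte 0xE2 = 11100010 → 3-byte char #4 = E2 95 96.
Offset 12: leading byte 0xC7 = 11000111 → 2-byte char #5 = C7 9F.
Offset 14: leading byte 0xF0 = 11110000 → 4-byte char #6 = F0 90 8C 9B.
Offset 18: leading byte 0xEB = 11101011 → 3-byte char #7 = EB 80 A6.
Offset 21: leading byte 0xF1 = 11110001 → 4-byte char #8 = F1 92 97 99.
Leading byte 0xF1 = 11110001 matches 11110xxx → 4-byte sequence.
Byte 1: 0xF1 = 11110001, payload 001 (3 bits).
Byte 2: 0x92 = 10010010 (10xxxxxx ✓), payload 010010.
Byte 3: 0x97 = 10010111 (10xxxxxx ✓), payload 010111.
Byte 4: 0x99 = 10011001 (10xxxxxx ✓), payload 011001.
Concatenate: 001010010010111011001 = 0x525D9 (21 bits → U+525D9).

U+525D9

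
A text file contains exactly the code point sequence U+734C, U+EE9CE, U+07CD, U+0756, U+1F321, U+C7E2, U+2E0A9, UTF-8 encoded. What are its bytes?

U+734C: 3-byte form → E7 8D 8C.
U+EE9CE: 4-byte form → F3 AE A7 8E.
U+07CD: 2-byte form → DF 8D.
U+0756: 2-byte form → DD 96.
U+1F321: 4-byte form → F0 9F 8C A1.
U+C7E2: 3-byte form → EC 9F A2.
U+2E0A9: 4-byte form → F0 AE 82 A9.
Concatenated (22 bytes): E7 8D 8C F3 AE A7 8E DF 8D DD 96 F0 9F 8C A1 EC 9F A2 F0 AE 82 A9.

E7 8D 8C F3 AE A7 8E DF 8D DD 96 F0 9F 8C A1 EC 9F A2 F0 AE 82 A9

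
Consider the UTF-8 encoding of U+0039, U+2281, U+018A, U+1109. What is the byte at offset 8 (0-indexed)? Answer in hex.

0x89

U+0039 → 1-byte form 39 at offsets 0–0.
U+2281 → 3-byte form E2 8A 81 at offsets 1–3.
U+018A → 2-byte form C6 8A at offsets 4–5.
U+1109 → 3-byte form E1 84 89 at offsets 6–8.
Offset 8 falls in char 4's range; it's byte 3 of E1 84 89 = 0x89.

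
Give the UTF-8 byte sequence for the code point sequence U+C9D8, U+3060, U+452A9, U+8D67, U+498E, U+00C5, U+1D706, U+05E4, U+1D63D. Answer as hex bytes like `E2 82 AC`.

EC A7 98 E3 81 A0 F1 85 8A A9 E8 B5 A7 E4 A6 8E C3 85 F0 9D 9C 86 D7 A4 F0 9D 98 BD

U+C9D8: 3-byte form → EC A7 98.
U+3060: 3-byte form → E3 81 A0.
U+452A9: 4-byte form → F1 85 8A A9.
U+8D67: 3-byte form → E8 B5 A7.
U+498E: 3-byte form → E4 A6 8E.
U+00C5: 2-byte form → C3 85.
U+1D706: 4-byte form → F0 9D 9C 86.
U+05E4: 2-byte form → D7 A4.
U+1D63D: 4-byte form → F0 9D 98 BD.
Concatenated (28 bytes): EC A7 98 E3 81 A0 F1 85 8A A9 E8 B5 A7 E4 A6 8E C3 85 F0 9D 9C 86 D7 A4 F0 9D 98 BD.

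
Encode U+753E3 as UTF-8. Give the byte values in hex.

U+753E3 = 0x753E3 = 480227 decimal. In range U+10000–U+10FFFF → 4-byte form: 11110xxx 10xxxxxx 10xxxxxx 10xxxxxx.
Binary (21 bits): 001110101001111100011.
Split 3+6+6+6: 001 | 110101 | 001111 | 100011.
Byte 1: 11110001 = 0xF1.
Byte 2: 10110101 = 0xB5.
Byte 3: 10001111 = 0x8F.
Byte 4: 10100011 = 0xA3.

F1 B5 8F A3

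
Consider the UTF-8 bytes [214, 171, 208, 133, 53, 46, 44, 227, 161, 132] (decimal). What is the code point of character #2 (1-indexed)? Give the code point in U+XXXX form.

Offset 0: leading byte 0xD6 = 11010110 → 2-byte char #1 = D6 AB.
Offset 2: leading byte 0xD0 = 11010000 → 2-byte char #2 = D0 85.
Leading byte 0xD0 = 11010000 matches 110xxxxx → 2-byte sequence.
Byte 1: 0xD0 = 11010000, payload 10000 (5 bits).
Byte 2: 0x85 = 10000101 (10xxxxxx ✓), payload 000101.
Concatenate: 10000000101 = 0x405 (11 bits → U+0405).

U+0405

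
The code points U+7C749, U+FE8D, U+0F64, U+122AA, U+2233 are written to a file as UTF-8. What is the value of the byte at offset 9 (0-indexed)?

U+7C749 → 4-byte form F1 BC 9D 89 at offsets 0–3.
U+FE8D → 3-byte form EF BA 8D at offsets 4–6.
U+0F64 → 3-byte form E0 BD A4 at offsets 7–9.
Offset 9 falls in char 3's range; it's byte 3 of E0 BD A4 = 0xA4.

0xA4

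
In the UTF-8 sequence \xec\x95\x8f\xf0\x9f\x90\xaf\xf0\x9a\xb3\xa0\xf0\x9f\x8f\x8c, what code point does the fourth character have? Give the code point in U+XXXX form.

U+1F3CC

Offset 0: leading byte 0xEC = 11101100 → 3-byte char #1 = EC 95 8F.
Offset 3: leading byte 0xF0 = 11110000 → 4-byte char #2 = F0 9F 90 AF.
Offset 7: leading byte 0xF0 = 11110000 → 4-byte char #3 = F0 9A B3 A0.
Offset 11: leading byte 0xF0 = 11110000 → 4-byte char #4 = F0 9F 8F 8C.
Leading byte 0xF0 = 11110000 matches 11110xxx → 4-byte sequence.
Byte 1: 0xF0 = 11110000, payload 000 (3 bits).
Byte 2: 0x9F = 10011111 (10xxxxxx ✓), payload 011111.
Byte 3: 0x8F = 10001111 (10xxxxxx ✓), payload 001111.
Byte 4: 0x8C = 10001100 (10xxxxxx ✓), payload 001100.
Concatenate: 000011111001111001100 = 0x1F3CC (21 bits → U+1F3CC).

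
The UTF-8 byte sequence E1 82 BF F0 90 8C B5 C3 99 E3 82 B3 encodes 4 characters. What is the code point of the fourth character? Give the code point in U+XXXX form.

U+30B3

Offset 0: leading byte 0xE1 = 11100001 → 3-byte char #1 = E1 82 BF.
Offset 3: leading byte 0xF0 = 11110000 → 4-byte char #2 = F0 90 8C B5.
Offset 7: leading byte 0xC3 = 11000011 → 2-byte char #3 = C3 99.
Offset 9: leading byte 0xE3 = 11100011 → 3-byte char #4 = E3 82 B3.
Leading byte 0xE3 = 11100011 matches 1110xxxx → 3-byte sequence.
Byte 1: 0xE3 = 11100011, payload 0011 (4 bits).
Byte 2: 0x82 = 10000010 (10xxxxxx ✓), payload 000010.
Byte 3: 0xB3 = 10110011 (10xxxxxx ✓), payload 110011.
Concatenate: 0011000010110011 = 0x30B3 (16 bits → U+30B3).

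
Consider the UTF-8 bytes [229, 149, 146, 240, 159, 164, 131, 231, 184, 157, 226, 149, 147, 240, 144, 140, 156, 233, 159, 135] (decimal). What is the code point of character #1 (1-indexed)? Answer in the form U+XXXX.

Offset 0: leading byte 0xE5 = 11100101 → 3-byte char #1 = E5 95 92.
Leading byte 0xE5 = 11100101 matches 1110xxxx → 3-byte sequence.
Byte 1: 0xE5 = 11100101, payload 0101 (4 bits).
Byte 2: 0x95 = 10010101 (10xxxxxx ✓), payload 010101.
Byte 3: 0x92 = 10010010 (10xxxxxx ✓), payload 010010.
Concatenate: 0101010101010010 = 0x5552 (16 bits → U+5552).

U+5552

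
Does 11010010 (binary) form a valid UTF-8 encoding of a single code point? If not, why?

invalid (sequence truncated)

Leading byte 0xD2 = 11010010 → 2-byte form, but only 1 byte is present.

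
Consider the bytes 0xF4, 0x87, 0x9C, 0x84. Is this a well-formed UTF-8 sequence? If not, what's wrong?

valid

Leading byte 0xF4 = 11110100 → 4-byte form.
Continuation bytes 0x87=10000111, 0x9C=10011100, 0x84=10000100 all match 10xxxxxx.
Decoded value 0x107704 is ≥ 0x10000 (shortest form) and not a surrogate.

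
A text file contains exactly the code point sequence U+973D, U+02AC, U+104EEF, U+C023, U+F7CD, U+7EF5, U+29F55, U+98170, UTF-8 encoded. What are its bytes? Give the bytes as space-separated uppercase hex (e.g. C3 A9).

U+973D: 3-byte form → E9 9C BD.
U+02AC: 2-byte form → CA AC.
U+104EEF: 4-byte form → F4 84 BB AF.
U+C023: 3-byte form → EC 80 A3.
U+F7CD: 3-byte form → EF 9F 8D.
U+7EF5: 3-byte form → E7 BB B5.
U+29F55: 4-byte form → F0 A9 BD 95.
U+98170: 4-byte form → F2 98 85 B0.
Concatenated (26 bytes): E9 9C BD CA AC F4 84 BB AF EC 80 A3 EF 9F 8D E7 BB B5 F0 A9 BD 95 F2 98 85 B0.

E9 9C BD CA AC F4 84 BB AF EC 80 A3 EF 9F 8D E7 BB B5 F0 A9 BD 95 F2 98 85 B0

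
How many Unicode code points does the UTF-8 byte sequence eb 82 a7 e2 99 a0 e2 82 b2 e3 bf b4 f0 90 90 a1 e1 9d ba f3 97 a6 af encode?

Byte at offset 0: 0xEB = 11101011 → 3-byte char (#1). Advance 3.
Byte at offset 3: 0xE2 = 11100010 → 3-byte char (#2). Advance 3.
Byte at offset 6: 0xE2 = 11100010 → 3-byte char (#3). Advance 3.
Byte at offset 9: 0xE3 = 11100011 → 3-byte char (#4). Advance 3.
Byte at offset 12: 0xF0 = 11110000 → 4-byte char (#5). Advance 4.
Byte at offset 16: 0xE1 = 11100001 → 3-byte char (#6). Advance 3.
Byte at offset 19: 0xF3 = 11110011 → 4-byte char (#7). Advance 4.
Reached end at offset 23 after 7 code points.

7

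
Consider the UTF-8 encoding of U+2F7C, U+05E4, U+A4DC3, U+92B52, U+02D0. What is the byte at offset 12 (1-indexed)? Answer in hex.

0xAD

1-indexed offset 12 is 0-indexed offset 11.
U+2F7C → 3-byte form E2 BD BC at offsets 0–2.
U+05E4 → 2-byte form D7 A4 at offsets 3–4.
U+A4DC3 → 4-byte form F2 A4 B7 83 at offsets 5–8.
U+92B52 → 4-byte form F2 92 AD 92 at offsets 9–12.
Offset 11 falls in char 4's range; it's byte 3 of F2 92 AD 92 = 0xAD.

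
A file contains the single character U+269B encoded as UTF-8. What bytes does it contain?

E2 9A 9B

U+269B = 0x269B = 9883 decimal. In range U+0800–U+FFFF → 3-byte form: 1110xxxx 10xxxxxx 10xxxxxx.
Binary (16 bits): 0010011010011011.
Split 4+6+6: 0010 | 011010 | 011011.
Byte 1: 11100010 = 0xE2.
Byte 2: 10011010 = 0x9A.
Byte 3: 10011011 = 0x9B.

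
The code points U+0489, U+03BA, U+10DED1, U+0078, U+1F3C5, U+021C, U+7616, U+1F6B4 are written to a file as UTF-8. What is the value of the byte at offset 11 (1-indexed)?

1-indexed offset 11 is 0-indexed offset 10.
U+0489 → 2-byte form D2 89 at offsets 0–1.
U+03BA → 2-byte form CE BA at offsets 2–3.
U+10DED1 → 4-byte form F4 8D BB 91 at offsets 4–7.
U+0078 → 1-byte form 78 at offsets 8–8.
U+1F3C5 → 4-byte form F0 9F 8F 85 at offsets 9–12.
Offset 10 falls in char 5's range; it's byte 2 of F0 9F 8F 85 = 0x9F.

0x9F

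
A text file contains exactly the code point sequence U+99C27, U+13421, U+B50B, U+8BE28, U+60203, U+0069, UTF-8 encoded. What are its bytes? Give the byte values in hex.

U+99C27: 4-byte form → F2 99 B0 A7.
U+13421: 4-byte form → F0 93 90 A1.
U+B50B: 3-byte form → EB 94 8B.
U+8BE28: 4-byte form → F2 8B B8 A8.
U+60203: 4-byte form → F1 A0 88 83.
U+0069: 1-byte form → 69.
Concatenated (20 bytes): F2 99 B0 A7 F0 93 90 A1 EB 94 8B F2 8B B8 A8 F1 A0 88 83 69.

F2 99 B0 A7 F0 93 90 A1 EB 94 8B F2 8B B8 A8 F1 A0 88 83 69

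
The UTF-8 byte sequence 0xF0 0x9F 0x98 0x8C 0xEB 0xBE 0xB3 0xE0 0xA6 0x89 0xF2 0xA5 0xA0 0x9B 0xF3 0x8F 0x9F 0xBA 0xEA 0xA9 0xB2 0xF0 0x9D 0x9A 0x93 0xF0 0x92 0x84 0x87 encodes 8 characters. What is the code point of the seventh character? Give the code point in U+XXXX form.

Offset 0: leading byte 0xF0 = 11110000 → 4-byte char #1 = F0 9F 98 8C.
Offset 4: leading byte 0xEB = 11101011 → 3-byte char #2 = EB BE B3.
Offset 7: leading byte 0xE0 = 11100000 → 3-byte char #3 = E0 A6 89.
Offset 10: leading byte 0xF2 = 11110010 → 4-byte char #4 = F2 A5 A0 9B.
Offset 14: leading byte 0xF3 = 11110011 → 4-byte char #5 = F3 8F 9F BA.
Offset 18: leading byte 0xEA = 11101010 → 3-byte char #6 = EA A9 B2.
Offset 21: leading byte 0xF0 = 11110000 → 4-byte char #7 = F0 9D 9A 93.
Leading byte 0xF0 = 11110000 matches 11110xxx → 4-byte sequence.
Byte 1: 0xF0 = 11110000, payload 000 (3 bits).
Byte 2: 0x9D = 10011101 (10xxxxxx ✓), payload 011101.
Byte 3: 0x9A = 10011010 (10xxxxxx ✓), payload 011010.
Byte 4: 0x93 = 10010011 (10xxxxxx ✓), payload 010011.
Concatenate: 000011101011010010011 = 0x1D693 (21 bits → U+1D693).

U+1D693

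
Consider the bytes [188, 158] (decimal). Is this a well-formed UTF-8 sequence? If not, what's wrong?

invalid (continuation byte with no leading byte)

Byte 0xBC = 10111100 has the form 10xxxxxx — a continuation byte — but there is no preceding leading byte.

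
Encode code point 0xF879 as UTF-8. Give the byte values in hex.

U+F879 = 0xF879 = 63609 decimal. In range U+0800–U+FFFF → 3-byte form: 1110xxxx 10xxxxxx 10xxxxxx.
Binary (16 bits): 1111100001111001.
Split 4+6+6: 1111 | 100001 | 111001.
Byte 1: 11101111 = 0xEF.
Byte 2: 10100001 = 0xA1.
Byte 3: 10111001 = 0xB9.

EF A1 B9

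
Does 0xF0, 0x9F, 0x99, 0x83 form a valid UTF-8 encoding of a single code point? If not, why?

Leading byte 0xF0 = 11110000 → 4-byte form.
Continuation bytes 0x9F=10011111, 0x99=10011001, 0x83=10000011 all match 10xxxxxx.
Decoded value 0x1F643 is ≥ 0x10000 (shortest form) and not a surrogate.

valid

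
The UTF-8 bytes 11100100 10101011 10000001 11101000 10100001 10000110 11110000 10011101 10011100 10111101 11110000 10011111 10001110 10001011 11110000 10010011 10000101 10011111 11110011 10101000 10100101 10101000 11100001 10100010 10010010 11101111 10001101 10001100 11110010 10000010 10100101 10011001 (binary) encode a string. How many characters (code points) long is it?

Byte at offset 0: 0xE4 = 11100100 → 3-byte char (#1). Advance 3.
Byte at offset 3: 0xE8 = 11101000 → 3-byte char (#2). Advance 3.
Byte at offset 6: 0xF0 = 11110000 → 4-byte char (#3). Advance 4.
Byte at offset 10: 0xF0 = 11110000 → 4-byte char (#4). Advance 4.
Byte at offset 14: 0xF0 = 11110000 → 4-byte char (#5). Advance 4.
Byte at offset 18: 0xF3 = 11110011 → 4-byte char (#6). Advance 4.
Byte at offset 22: 0xE1 = 11100001 → 3-byte char (#7). Advance 3.
Byte at offset 25: 0xEF = 11101111 → 3-byte char (#8). Advance 3.
Byte at offset 28: 0xF2 = 11110010 → 4-byte char (#9). Advance 4.
Reached end at offset 32 after 9 code points.

9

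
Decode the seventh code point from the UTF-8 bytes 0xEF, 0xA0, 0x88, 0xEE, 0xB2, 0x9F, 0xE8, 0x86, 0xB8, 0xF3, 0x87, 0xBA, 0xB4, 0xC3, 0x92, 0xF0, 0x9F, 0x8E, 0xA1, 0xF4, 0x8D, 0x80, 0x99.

Offset 0: leading byte 0xEF = 11101111 → 3-byte char #1 = EF A0 88.
Offset 3: leading byte 0xEE = 11101110 → 3-byte char #2 = EE B2 9F.
Offset 6: leading byte 0xE8 = 11101000 → 3-byte char #3 = E8 86 B8.
Offset 9: leading byte 0xF3 = 11110011 → 4-byte char #4 = F3 87 BA B4.
Offset 13: leading byte 0xC3 = 11000011 → 2-byte char #5 = C3 92.
Offset 15: leading byte 0xF0 = 11110000 → 4-byte char #6 = F0 9F 8E A1.
Offset 19: leading byte 0xF4 = 11110100 → 4-byte char #7 = F4 8D 80 99.
Leading byte 0xF4 = 11110100 matches 11110xxx → 4-byte sequence.
Byte 1: 0xF4 = 11110100, payload 100 (3 bits).
Byte 2: 0x8D = 10001101 (10xxxxxx ✓), payload 001101.
Byte 3: 0x80 = 10000000 (10xxxxxx ✓), payload 000000.
Byte 4: 0x99 = 10011001 (10xxxxxx ✓), payload 011001.
Concatenate: 100001101000000011001 = 0x10D019 (21 bits → U+10D019).

U+10D019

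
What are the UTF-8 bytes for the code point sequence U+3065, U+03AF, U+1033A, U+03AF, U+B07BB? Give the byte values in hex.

U+3065: 3-byte form → E3 81 A5.
U+03AF: 2-byte form → CE AF.
U+1033A: 4-byte form → F0 90 8C BA.
U+03AF: 2-byte form → CE AF.
U+B07BB: 4-byte form → F2 B0 9E BB.
Concatenated (15 bytes): E3 81 A5 CE AF F0 90 8C BA CE AF F2 B0 9E BB.

E3 81 A5 CE AF F0 90 8C BA CE AF F2 B0 9E BB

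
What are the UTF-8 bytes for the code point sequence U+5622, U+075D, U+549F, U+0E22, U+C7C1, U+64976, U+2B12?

E5 98 A2 DD 9D E5 92 9F E0 B8 A2 EC 9F 81 F1 A4 A5 B6 E2 AC 92

U+5622: 3-byte form → E5 98 A2.
U+075D: 2-byte form → DD 9D.
U+549F: 3-byte form → E5 92 9F.
U+0E22: 3-byte form → E0 B8 A2.
U+C7C1: 3-byte form → EC 9F 81.
U+64976: 4-byte form → F1 A4 A5 B6.
U+2B12: 3-byte form → E2 AC 92.
Concatenated (21 bytes): E5 98 A2 DD 9D E5 92 9F E0 B8 A2 EC 9F 81 F1 A4 A5 B6 E2 AC 92.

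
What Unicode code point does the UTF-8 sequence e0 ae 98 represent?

Leading byte 0xE0 = 11100000 matches 1110xxxx → 3-byte sequence.
Byte 1: 0xE0 = 11100000, payload 0000 (4 bits).
Byte 2: 0xAE = 10101110 (10xxxxxx ✓), payload 101110.
Byte 3: 0x98 = 10011000 (10xxxxxx ✓), payload 011000.
Concatenate: 0000101110011000 = 0xB98 (16 bits → U+0B98).

U+0B98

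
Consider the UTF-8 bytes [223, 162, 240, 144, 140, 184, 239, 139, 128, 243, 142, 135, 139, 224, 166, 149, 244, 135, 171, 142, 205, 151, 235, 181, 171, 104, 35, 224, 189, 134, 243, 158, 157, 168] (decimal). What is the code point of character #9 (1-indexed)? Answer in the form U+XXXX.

U+0068

Offset 0: leading byte 0xDF = 11011111 → 2-byte char #1 = DF A2.
Offset 2: leading byte 0xF0 = 11110000 → 4-byte char #2 = F0 90 8C B8.
Offset 6: leading byte 0xEF = 11101111 → 3-byte char #3 = EF 8B 80.
Offset 9: leading byte 0xF3 = 11110011 → 4-byte char #4 = F3 8E 87 8B.
Offset 13: leading byte 0xE0 = 11100000 → 3-byte char #5 = E0 A6 95.
Offset 16: leading byte 0xF4 = 11110100 → 4-byte char #6 = F4 87 AB 8E.
Offset 20: leading byte 0xCD = 11001101 → 2-byte char #7 = CD 97.
Offset 22: leading byte 0xEB = 11101011 → 3-byte char #8 = EB B5 AB.
Offset 25: leading byte 0x68 = 01101000 → 1-byte char #9 = 68.
Leading byte 0x68 = 01101000 matches 0xxxxxxx → 1-byte sequence.
Byte 1: 0x68 = 01101000, payload 1101000 (7 bits).
Concatenate: 1101000 = 0x68 (7 bits → U+0068).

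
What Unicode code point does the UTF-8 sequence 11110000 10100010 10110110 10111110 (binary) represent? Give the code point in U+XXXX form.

Leading byte 0xF0 = 11110000 matches 11110xxx → 4-byte sequence.
Byte 1: 0xF0 = 11110000, payload 000 (3 bits).
Byte 2: 0xA2 = 10100010 (10xxxxxx ✓), payload 100010.
Byte 3: 0xB6 = 10110110 (10xxxxxx ✓), payload 110110.
Byte 4: 0xBE = 10111110 (10xxxxxx ✓), payload 111110.
Concatenate: 000100010110110111110 = 0x22DBE (21 bits → U+22DBE).

U+22DBE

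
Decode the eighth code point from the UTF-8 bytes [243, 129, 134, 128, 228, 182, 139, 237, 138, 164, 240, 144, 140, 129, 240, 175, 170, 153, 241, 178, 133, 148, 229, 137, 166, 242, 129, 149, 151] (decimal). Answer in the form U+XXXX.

U+81557

Offset 0: leading byte 0xF3 = 11110011 → 4-byte char #1 = F3 81 86 80.
Offset 4: leading byte 0xE4 = 11100100 → 3-byte char #2 = E4 B6 8B.
Offset 7: leading byte 0xED = 11101101 → 3-byte char #3 = ED 8A A4.
Offset 10: leading byte 0xF0 = 11110000 → 4-byte char #4 = F0 90 8C 81.
Offset 14: leading byte 0xF0 = 11110000 → 4-byte char #5 = F0 AF AA 99.
Offset 18: leading byte 0xF1 = 11110001 → 4-byte char #6 = F1 B2 85 94.
Offset 22: leading byte 0xE5 = 11100101 → 3-byte char #7 = E5 89 A6.
Offset 25: leading byte 0xF2 = 11110010 → 4-byte char #8 = F2 81 95 97.
Leading byte 0xF2 = 11110010 matches 11110xxx → 4-byte sequence.
Byte 1: 0xF2 = 11110010, payload 010 (3 bits).
Byte 2: 0x81 = 10000001 (10xxxxxx ✓), payload 000001.
Byte 3: 0x95 = 10010101 (10xxxxxx ✓), payload 010101.
Byte 4: 0x97 = 10010111 (10xxxxxx ✓), payload 010111.
Concatenate: 010000001010101010111 = 0x81557 (21 bits → U+81557).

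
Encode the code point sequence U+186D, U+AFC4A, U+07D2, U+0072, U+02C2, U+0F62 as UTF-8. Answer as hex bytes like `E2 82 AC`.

E1 A1 AD F2 AF B1 8A DF 92 72 CB 82 E0 BD A2

U+186D: 3-byte form → E1 A1 AD.
U+AFC4A: 4-byte form → F2 AF B1 8A.
U+07D2: 2-byte form → DF 92.
U+0072: 1-byte form → 72.
U+02C2: 2-byte form → CB 82.
U+0F62: 3-byte form → E0 BD A2.
Concatenated (15 bytes): E1 A1 AD F2 AF B1 8A DF 92 72 CB 82 E0 BD A2.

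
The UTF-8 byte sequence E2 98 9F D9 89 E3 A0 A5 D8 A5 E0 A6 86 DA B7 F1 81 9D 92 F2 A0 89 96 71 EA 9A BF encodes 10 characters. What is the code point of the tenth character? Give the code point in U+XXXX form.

U+A6BF

Offset 0: leading byte 0xE2 = 11100010 → 3-byte char #1 = E2 98 9F.
Offset 3: leading byte 0xD9 = 11011001 → 2-byte char #2 = D9 89.
Offset 5: leading byte 0xE3 = 11100011 → 3-byte char #3 = E3 A0 A5.
Offset 8: leading byte 0xD8 = 11011000 → 2-byte char #4 = D8 A5.
Offset 10: leading byte 0xE0 = 11100000 → 3-byte char #5 = E0 A6 86.
Offset 13: leading byte 0xDA = 11011010 → 2-byte char #6 = DA B7.
Offset 15: leading byte 0xF1 = 11110001 → 4-byte char #7 = F1 81 9D 92.
Offset 19: leading byte 0xF2 = 11110010 → 4-byte char #8 = F2 A0 89 96.
Offset 23: leading byte 0x71 = 01110001 → 1-byte char #9 = 71.
Offset 24: leading byte 0xEA = 11101010 → 3-byte char #10 = EA 9A BF.
Leading byte 0xEA = 11101010 matches 1110xxxx → 3-byte sequence.
Byte 1: 0xEA = 11101010, payload 1010 (4 bits).
Byte 2: 0x9A = 10011010 (10xxxxxx ✓), payload 011010.
Byte 3: 0xBF = 10111111 (10xxxxxx ✓), payload 111111.
Concatenate: 1010011010111111 = 0xA6BF (16 bits → U+A6BF).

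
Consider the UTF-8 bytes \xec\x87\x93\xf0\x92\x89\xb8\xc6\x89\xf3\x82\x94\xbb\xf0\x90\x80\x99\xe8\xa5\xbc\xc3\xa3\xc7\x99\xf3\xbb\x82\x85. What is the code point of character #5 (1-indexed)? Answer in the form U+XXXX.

U+10019

Offset 0: leading byte 0xEC = 11101100 → 3-byte char #1 = EC 87 93.
Offset 3: leading byte 0xF0 = 11110000 → 4-byte char #2 = F0 92 89 B8.
Offset 7: leading byte 0xC6 = 11000110 → 2-byte char #3 = C6 89.
Offset 9: leading byte 0xF3 = 11110011 → 4-byte char #4 = F3 82 94 BB.
Offset 13: leading byte 0xF0 = 11110000 → 4-byte char #5 = F0 90 80 99.
Leading byte 0xF0 = 11110000 matches 11110xxx → 4-byte sequence.
Byte 1: 0xF0 = 11110000, payload 000 (3 bits).
Byte 2: 0x90 = 10010000 (10xxxxxx ✓), payload 010000.
Byte 3: 0x80 = 10000000 (10xxxxxx ✓), payload 000000.
Byte 4: 0x99 = 10011001 (10xxxxxx ✓), payload 011001.
Concatenate: 000010000000000011001 = 0x10019 (21 bits → U+10019).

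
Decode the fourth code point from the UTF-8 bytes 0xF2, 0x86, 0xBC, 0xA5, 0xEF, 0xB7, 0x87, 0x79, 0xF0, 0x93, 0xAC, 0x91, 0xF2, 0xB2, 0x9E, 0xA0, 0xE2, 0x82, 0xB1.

U+13B11

Offset 0: leading byte 0xF2 = 11110010 → 4-byte char #1 = F2 86 BC A5.
Offset 4: leading byte 0xEF = 11101111 → 3-byte char #2 = EF B7 87.
Offset 7: leading byte 0x79 = 01111001 → 1-byte char #3 = 79.
Offset 8: leading byte 0xF0 = 11110000 → 4-byte char #4 = F0 93 AC 91.
Leading byte 0xF0 = 11110000 matches 11110xxx → 4-byte sequence.
Byte 1: 0xF0 = 11110000, payload 000 (3 bits).
Byte 2: 0x93 = 10010011 (10xxxxxx ✓), payload 010011.
Byte 3: 0xAC = 10101100 (10xxxxxx ✓), payload 101100.
Byte 4: 0x91 = 10010001 (10xxxxxx ✓), payload 010001.
Concatenate: 000010011101100010001 = 0x13B11 (21 bits → U+13B11).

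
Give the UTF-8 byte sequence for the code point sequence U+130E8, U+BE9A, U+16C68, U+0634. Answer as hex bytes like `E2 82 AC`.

U+130E8: 4-byte form → F0 93 83 A8.
U+BE9A: 3-byte form → EB BA 9A.
U+16C68: 4-byte form → F0 96 B1 A8.
U+0634: 2-byte form → D8 B4.
Concatenated (13 bytes): F0 93 83 A8 EB BA 9A F0 96 B1 A8 D8 B4.

F0 93 83 A8 EB BA 9A F0 96 B1 A8 D8 B4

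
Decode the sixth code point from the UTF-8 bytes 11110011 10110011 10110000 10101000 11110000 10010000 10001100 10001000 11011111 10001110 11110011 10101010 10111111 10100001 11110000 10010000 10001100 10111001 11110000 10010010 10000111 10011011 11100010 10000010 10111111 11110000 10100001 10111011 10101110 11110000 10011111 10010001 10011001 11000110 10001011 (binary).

Offset 0: leading byte 0xF3 = 11110011 → 4-byte char #1 = F3 B3 B0 A8.
Offset 4: leading byte 0xF0 = 11110000 → 4-byte char #2 = F0 90 8C 88.
Offset 8: leading byte 0xDF = 11011111 → 2-byte char #3 = DF 8E.
Offset 10: leading byte 0xF3 = 11110011 → 4-byte char #4 = F3 AA BF A1.
Offset 14: leading byte 0xF0 = 11110000 → 4-byte char #5 = F0 90 8C B9.
Offset 18: leading byte 0xF0 = 11110000 → 4-byte char #6 = F0 92 87 9B.
Leading byte 0xF0 = 11110000 matches 11110xxx → 4-byte sequence.
Byte 1: 0xF0 = 11110000, payload 000 (3 bits).
Byte 2: 0x92 = 10010010 (10xxxxxx ✓), payload 010010.
Byte 3: 0x87 = 10000111 (10xxxxxx ✓), payload 000111.
Byte 4: 0x9B = 10011011 (10xxxxxx ✓), payload 011011.
Concatenate: 000010010000111011011 = 0x121DB (21 bits → U+121DB).

U+121DB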